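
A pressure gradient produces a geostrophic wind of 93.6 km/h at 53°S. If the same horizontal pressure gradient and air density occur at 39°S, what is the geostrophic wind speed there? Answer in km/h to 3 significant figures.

119 km/h

With the same pressure gradient and density, V_g ∝ 1/f ∝ 1/sin φ.
V₂ = V₁ · sin φ₁ / sin φ₂ = 93.6 × sin 53° / sin 39°
V₂ = 93.6 × 0.7986/0.6293 = 119 km/h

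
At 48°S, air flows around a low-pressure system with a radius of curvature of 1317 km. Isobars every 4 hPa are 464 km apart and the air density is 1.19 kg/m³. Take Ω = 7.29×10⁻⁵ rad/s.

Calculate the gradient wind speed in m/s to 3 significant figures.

Coriolis parameter at 48°S:
f = 2Ω sin φ = 2 × 7.29×10⁻⁵ × sin 48° = 1.08×10⁻⁴ s⁻¹
Pressure gradient: |∂P/∂n| = 400 Pa / 464000 m = 8.62×10⁻⁴ Pa/m
Geostrophic speed: V_g = |∂P/∂n|/(fρ) = 8.62×10⁻⁴/(1.08×10⁻⁴ × 1.19) = 6.69 m/s
Around a low, centrifugal force acts outward with Coriolis, so pressure-gradient force balances both:
(1/ρ)|∂P/∂n| = fV + V²/R  →  V² + fR·V − fR·V_g = 0
With fR = 1.08×10⁻⁴ × 1317×10³ m = 143 m/s:
V = [−fR + √((fR)² + 4 fR V_g)]/2 = [−143 + √(143² + 4×143×6.69)]/2 = 6.4 m/s
Subgeostrophic (V < V_g = 6.69 m/s), as expected around a low.

6.40 m/s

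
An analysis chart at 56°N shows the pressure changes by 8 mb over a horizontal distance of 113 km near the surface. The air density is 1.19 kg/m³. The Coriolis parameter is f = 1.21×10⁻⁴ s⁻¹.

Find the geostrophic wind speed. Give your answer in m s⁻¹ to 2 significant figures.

Pressure gradient: |∂P/∂n| = 800 Pa / 113000 m = 7.08×10⁻³ Pa/m
Geostrophic balance (pressure-gradient force = Coriolis force):
V_g = (1/(fρ)) |∂P/∂n| = 7.08×10⁻³ / (1.21×10⁻⁴ × 1.19) = 49.2 m/s

49 m s⁻¹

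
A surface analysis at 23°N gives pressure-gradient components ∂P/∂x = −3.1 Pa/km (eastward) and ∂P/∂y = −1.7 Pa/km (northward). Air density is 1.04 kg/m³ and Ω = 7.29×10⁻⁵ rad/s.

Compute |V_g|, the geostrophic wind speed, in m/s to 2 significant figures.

Coriolis parameter at 23°N:
f = 2Ω sin φ = 2 × 7.29×10⁻⁵ × sin 23° = 5.70×10⁻⁵ s⁻¹
Component geostrophic relations (x east, y north):
u_g = −(1/(fρ)) ∂P/∂y,  v_g = (1/(fρ)) ∂P/∂x
u_g = −(−1.7×10⁻³)/(5.70×10⁻⁵ × 1.04) = 28.7 m/s;  v_g = (−3.1×10⁻³)/(5.70×10⁻⁵ × 1.04) = −52.3 m/s
|V_g| = √(u_g² + v_g²) = 59.7 m/s

60 m/s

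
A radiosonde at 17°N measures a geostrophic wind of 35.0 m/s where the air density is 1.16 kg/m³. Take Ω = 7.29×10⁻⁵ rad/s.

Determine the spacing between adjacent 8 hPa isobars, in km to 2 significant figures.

460 km

Coriolis parameter at 17°N:
f = 2Ω sin φ = 2 × 7.29×10⁻⁵ × sin 17° = 4.26×10⁻⁵ s⁻¹
Geostrophic balance rearranged: |∂P/∂n| = f ρ V_g
|∂P/∂n| = 4.26×10⁻⁵ × 1.16 × 35.0 = 1.73×10⁻³ Pa/m
Isobar spacing: Δn = ΔP/|∂P/∂n| = 800 Pa / 1.73×10⁻³ Pa/m = 462244 m ≈ 460 km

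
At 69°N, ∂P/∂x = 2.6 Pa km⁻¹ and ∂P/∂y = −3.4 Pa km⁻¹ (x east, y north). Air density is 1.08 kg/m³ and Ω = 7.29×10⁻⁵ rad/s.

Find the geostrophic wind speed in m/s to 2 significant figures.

Coriolis parameter at 69°N:
f = 2Ω sin φ = 2 × 7.29×10⁻⁵ × sin 69° = 1.36×10⁻⁴ s⁻¹
Component geostrophic relations (x east, y north):
u_g = −(1/(fρ)) ∂P/∂y,  v_g = (1/(fρ)) ∂P/∂x
u_g = −(−3.4×10⁻³)/(1.36×10⁻⁴ × 1.08) = 23.1 m/s;  v_g = (2.6×10⁻³)/(1.36×10⁻⁴ × 1.08) = 17.7 m/s
|V_g| = √(u_g² + v_g²) = 29.1 m/s

29 m/s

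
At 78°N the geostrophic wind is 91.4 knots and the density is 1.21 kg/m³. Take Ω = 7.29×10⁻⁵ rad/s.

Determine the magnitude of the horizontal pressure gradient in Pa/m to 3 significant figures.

Coriolis parameter at 78°N:
f = 2Ω sin φ = 2 × 7.29×10⁻⁵ × sin 78° = 1.43×10⁻⁴ s⁻¹
Wind speed in SI: 91.4 knots = 47.0 m/s
Geostrophic balance rearranged: |∂P/∂n| = f ρ V_g
|∂P/∂n| = 1.43×10⁻⁴ × 1.21 × 47.0 = 8.11×10⁻³ Pa/m

8.11×10⁻³ Pa/m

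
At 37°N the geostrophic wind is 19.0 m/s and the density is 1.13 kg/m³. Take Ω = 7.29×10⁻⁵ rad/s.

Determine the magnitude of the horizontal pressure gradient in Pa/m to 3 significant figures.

Coriolis parameter at 37°N:
f = 2Ω sin φ = 2 × 7.29×10⁻⁵ × sin 37° = 8.77×10⁻⁵ s⁻¹
Geostrophic balance rearranged: |∂P/∂n| = f ρ V_g
|∂P/∂n| = 8.77×10⁻⁵ × 1.13 × 19.0 = 1.88×10⁻³ Pa/m

1.88×10⁻³ Pa/m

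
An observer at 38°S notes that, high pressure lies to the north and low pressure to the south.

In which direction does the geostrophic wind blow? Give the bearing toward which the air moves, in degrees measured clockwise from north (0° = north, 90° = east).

090°

The pressure-gradient force points toward the south (bearing 180°).
Geostrophic balance: in the Southern Hemisphere the Coriolis force deflects motion to the left, so the geostrophic wind blows 90° to the left of the pressure-gradient force (low pressure on the right).
Rotating 180° by 90° counterclockwise gives 090° — the wind blows toward the east.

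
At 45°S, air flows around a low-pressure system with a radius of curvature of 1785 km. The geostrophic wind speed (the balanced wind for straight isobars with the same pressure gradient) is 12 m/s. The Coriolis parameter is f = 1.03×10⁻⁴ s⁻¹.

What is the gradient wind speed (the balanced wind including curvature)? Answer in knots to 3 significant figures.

Around a low, centrifugal force acts outward with Coriolis, so pressure-gradient force balances both:
(1/ρ)|∂P/∂n| = fV + V²/R  →  V² + fR·V − fR·V_g = 0
With fR = 1.03×10⁻⁴ × 1785×10³ m = 184 m/s:
V = [−fR + √((fR)² + 4 fR V_g)]/2 = [−184 + √(184² + 4×184×12)]/2 = 11.3 m/s
Subgeostrophic (V < V_g = 12 m/s), as expected around a low.
Converting: 11.3 m/s × 1.944 = 22.0 knots

22.0 knots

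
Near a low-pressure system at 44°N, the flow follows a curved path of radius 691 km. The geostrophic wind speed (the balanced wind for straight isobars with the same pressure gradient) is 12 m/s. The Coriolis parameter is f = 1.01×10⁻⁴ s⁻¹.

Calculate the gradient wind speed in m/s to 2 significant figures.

Around a low, centrifugal force acts outward with Coriolis, so pressure-gradient force balances both:
(1/ρ)|∂P/∂n| = fV + V²/R  →  V² + fR·V − fR·V_g = 0
With fR = 1.01×10⁻⁴ × 691×10³ m = 69.8 m/s:
V = [−fR + √((fR)² + 4 fR V_g)]/2 = [−69.8 + √(69.8² + 4×69.8×12)]/2 = 10.4 m/s
Subgeostrophic (V < V_g = 12 m/s), as expected around a low.

10 m/s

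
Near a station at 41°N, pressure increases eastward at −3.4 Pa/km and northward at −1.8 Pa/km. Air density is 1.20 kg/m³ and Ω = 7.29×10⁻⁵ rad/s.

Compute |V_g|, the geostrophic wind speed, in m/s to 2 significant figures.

Coriolis parameter at 41°N:
f = 2Ω sin φ = 2 × 7.29×10⁻⁵ × sin 41° = 9.57×10⁻⁵ s⁻¹
Component geostrophic relations (x east, y north):
u_g = −(1/(fρ)) ∂P/∂y,  v_g = (1/(fρ)) ∂P/∂x
u_g = −(−1.8×10⁻³)/(9.57×10⁻⁵ × 1.20) = 15.7 m/s;  v_g = (−3.4×10⁻³)/(9.57×10⁻⁵ × 1.20) = −29.6 m/s
|V_g| = √(u_g² + v_g²) = 33.5 m/s

34 m/s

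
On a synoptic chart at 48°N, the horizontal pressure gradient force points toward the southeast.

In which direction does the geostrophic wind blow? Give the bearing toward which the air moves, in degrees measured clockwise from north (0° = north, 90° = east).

225°

The pressure-gradient force points toward the southeast (bearing 135°).
Geostrophic balance: in the Northern Hemisphere the Coriolis force deflects motion to the right, so the geostrophic wind blows 90° to the right of the pressure-gradient force (low pressure on the left).
Rotating 135° by 90° clockwise gives 225° — the wind blows toward the southwest.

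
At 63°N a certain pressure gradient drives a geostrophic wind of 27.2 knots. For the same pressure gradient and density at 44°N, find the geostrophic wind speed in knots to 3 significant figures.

34.9 knots

With the same pressure gradient and density, V_g ∝ 1/f ∝ 1/sin φ.
V₂ = V₁ · sin φ₁ / sin φ₂ = 27.2 × sin 63° / sin 44°
V₂ = 27.2 × 0.8910/0.6947 = 34.9 knots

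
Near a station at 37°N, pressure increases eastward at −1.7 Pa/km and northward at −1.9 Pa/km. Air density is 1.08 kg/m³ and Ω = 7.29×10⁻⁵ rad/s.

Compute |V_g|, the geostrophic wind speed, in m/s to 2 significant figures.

Coriolis parameter at 37°N:
f = 2Ω sin φ = 2 × 7.29×10⁻⁵ × sin 37° = 8.77×10⁻⁵ s⁻¹
Component geostrophic relations (x east, y north):
u_g = −(1/(fρ)) ∂P/∂y,  v_g = (1/(fρ)) ∂P/∂x
u_g = −(−1.9×10⁻³)/(8.77×10⁻⁵ × 1.08) = 20.0 m/s;  v_g = (−1.7×10⁻³)/(8.77×10⁻⁵ × 1.08) = −17.9 m/s
|V_g| = √(u_g² + v_g²) = 26.9 m/s

27 m/s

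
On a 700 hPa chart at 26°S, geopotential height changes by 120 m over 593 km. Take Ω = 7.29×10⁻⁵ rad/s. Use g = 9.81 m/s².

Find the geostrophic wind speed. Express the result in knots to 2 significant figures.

Coriolis parameter at 26°S:
f = 2Ω sin φ = 2 × 7.29×10⁻⁵ × sin 26° = 6.39×10⁻⁵ s⁻¹
Height gradient: |∂Z/∂n| = 120 m / 593000 m = 2.02×10⁻⁴
On a pressure surface, geostrophic balance gives V_g = (g/f)|∂Z/∂n|:
V_g = 9.81 × 2.02×10⁻⁴ / 6.39×10⁻⁵ = 31.1 m/s
Converting: 31.1 m/s × 1.944 = 60 knots

60 knots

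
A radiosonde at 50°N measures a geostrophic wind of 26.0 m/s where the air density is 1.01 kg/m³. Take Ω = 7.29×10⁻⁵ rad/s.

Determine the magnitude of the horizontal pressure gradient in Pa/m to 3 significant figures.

Coriolis parameter at 50°N:
f = 2Ω sin φ = 2 × 7.29×10⁻⁵ × sin 50° = 1.12×10⁻⁴ s⁻¹
Geostrophic balance rearranged: |∂P/∂n| = f ρ V_g
|∂P/∂n| = 1.12×10⁻⁴ × 1.01 × 26.0 = 2.93×10⁻³ Pa/m

2.93×10⁻³ Pa/m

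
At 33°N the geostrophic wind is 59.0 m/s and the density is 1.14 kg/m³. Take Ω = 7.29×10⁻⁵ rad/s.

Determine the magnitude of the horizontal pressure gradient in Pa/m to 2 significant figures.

5.3×10⁻³ Pa/m

Coriolis parameter at 33°N:
f = 2Ω sin φ = 2 × 7.29×10⁻⁵ × sin 33° = 7.94×10⁻⁵ s⁻¹
Geostrophic balance rearranged: |∂P/∂n| = f ρ V_g
|∂P/∂n| = 7.94×10⁻⁵ × 1.14 × 59.0 = 5.34×10⁻³ Pa/m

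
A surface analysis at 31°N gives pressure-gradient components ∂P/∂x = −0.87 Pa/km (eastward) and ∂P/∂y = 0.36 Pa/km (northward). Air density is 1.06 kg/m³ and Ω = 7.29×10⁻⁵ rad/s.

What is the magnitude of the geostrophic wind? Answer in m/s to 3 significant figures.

11.8 m/s

Coriolis parameter at 31°N:
f = 2Ω sin φ = 2 × 7.29×10⁻⁵ × sin 31° = 7.51×10⁻⁵ s⁻¹
Component geostrophic relations (x east, y north):
u_g = −(1/(fρ)) ∂P/∂y,  v_g = (1/(fρ)) ∂P/∂x
u_g = −(0.36×10⁻³)/(7.51×10⁻⁵ × 1.06) = −4.52 m/s;  v_g = (−0.87×10⁻³)/(7.51×10⁻⁵ × 1.06) = −10.9 m/s
|V_g| = √(u_g² + v_g²) = 11.8 m/s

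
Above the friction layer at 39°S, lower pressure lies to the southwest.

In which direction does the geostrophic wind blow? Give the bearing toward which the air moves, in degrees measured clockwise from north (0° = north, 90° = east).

The pressure-gradient force points toward the southwest (bearing 225°).
Geostrophic balance: in the Southern Hemisphere the Coriolis force deflects motion to the left, so the geostrophic wind blows 90° to the left of the pressure-gradient force (low pressure on the right).
Rotating 225° by 90° counterclockwise gives 135° — the wind blows toward the southeast.

135°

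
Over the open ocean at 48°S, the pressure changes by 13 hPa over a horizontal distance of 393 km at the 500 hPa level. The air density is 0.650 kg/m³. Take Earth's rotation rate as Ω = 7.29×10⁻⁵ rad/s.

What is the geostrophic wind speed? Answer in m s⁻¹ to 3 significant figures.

Coriolis parameter at 48°S:
f = 2Ω sin φ = 2 × 7.29×10⁻⁵ × sin 48° = 1.08×10⁻⁴ s⁻¹
Pressure gradient: |∂P/∂n| = 1300 Pa / 393000 m = 3.31×10⁻³ Pa/m
Geostrophic balance (pressure-gradient force = Coriolis force):
V_g = (1/(fρ)) |∂P/∂n| = 3.31×10⁻³ / (1.08×10⁻⁴ × 0.650) = 47.0 m/s

47.0 m s⁻¹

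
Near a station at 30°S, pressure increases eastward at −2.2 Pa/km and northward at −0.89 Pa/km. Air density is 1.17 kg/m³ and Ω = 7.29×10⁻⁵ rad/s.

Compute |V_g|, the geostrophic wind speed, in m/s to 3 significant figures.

Coriolis parameter at 30°S:
f = 2Ω sin φ = 2 × 7.29×10⁻⁵ × sin 30° = 7.29×10⁻⁵ s⁻¹
In the Southern Hemisphere f is negative: f = −7.29×10⁻⁵ s⁻¹.
Component geostrophic relations (x east, y north):
u_g = −(1/(fρ)) ∂P/∂y,  v_g = (1/(fρ)) ∂P/∂x
u_g = −(−0.89×10⁻³)/(−7.29×10⁻⁵ × 1.17) = −10.4 m/s;  v_g = (−2.2×10⁻³)/(−7.29×10⁻⁵ × 1.17) = 25.8 m/s
|V_g| = √(u_g² + v_g²) = 27.8 m/s

27.8 m/s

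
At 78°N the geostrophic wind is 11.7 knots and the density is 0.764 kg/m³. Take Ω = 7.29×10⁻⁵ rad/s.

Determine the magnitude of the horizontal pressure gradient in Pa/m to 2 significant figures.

Coriolis parameter at 78°N:
f = 2Ω sin φ = 2 × 7.29×10⁻⁵ × sin 78° = 1.43×10⁻⁴ s⁻¹
Wind speed in SI: 11.7 knots = 6.02 m/s
Geostrophic balance rearranged: |∂P/∂n| = f ρ V_g
|∂P/∂n| = 1.43×10⁻⁴ × 0.764 × 6.02 = 6.56×10⁻⁴ Pa/m

6.6×10⁻⁴ Pa/m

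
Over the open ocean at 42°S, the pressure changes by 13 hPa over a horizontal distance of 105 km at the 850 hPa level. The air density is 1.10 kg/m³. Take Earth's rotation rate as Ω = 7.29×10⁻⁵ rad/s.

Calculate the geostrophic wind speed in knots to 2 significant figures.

Coriolis parameter at 42°S:
f = 2Ω sin φ = 2 × 7.29×10⁻⁵ × sin 42° = 9.76×10⁻⁵ s⁻¹
Pressure gradient: |∂P/∂n| = 1300 Pa / 105000 m = 1.24×10⁻² Pa/m
Geostrophic balance (pressure-gradient force = Coriolis force):
V_g = (1/(fρ)) |∂P/∂n| = 1.24×10⁻² / (9.76×10⁻⁵ × 1.10) = 115 m/s
Converting: 115 m/s × 1.944 = 220 knots

220 knots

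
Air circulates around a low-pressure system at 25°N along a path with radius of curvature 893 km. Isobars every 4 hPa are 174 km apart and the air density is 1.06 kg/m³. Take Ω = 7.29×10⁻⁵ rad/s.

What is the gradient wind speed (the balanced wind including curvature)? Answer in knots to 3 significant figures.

47.4 knots

Coriolis parameter at 25°N:
f = 2Ω sin φ = 2 × 7.29×10⁻⁵ × sin 25° = 6.16×10⁻⁵ s⁻¹
Pressure gradient: |∂P/∂n| = 400 Pa / 174000 m = 2.30×10⁻³ Pa/m
Geostrophic speed: V_g = |∂P/∂n|/(fρ) = 2.30×10⁻³/(6.16×10⁻⁵ × 1.06) = 35.2 m/s
Around a low, centrifugal force acts outward with Coriolis, so pressure-gradient force balances both:
(1/ρ)|∂P/∂n| = fV + V²/R  →  V² + fR·V − fR·V_g = 0
With fR = 6.16×10⁻⁵ × 893×10³ m = 55.0 m/s:
V = [−fR + √((fR)² + 4 fR V_g)]/2 = [−55.0 + √(55.0² + 4×55.0×35.2)]/2 = 24.4 m/s
Subgeostrophic (V < V_g = 35.2 m/s), as expected around a low.
Converting: 24.4 m/s × 1.944 = 47.4 knots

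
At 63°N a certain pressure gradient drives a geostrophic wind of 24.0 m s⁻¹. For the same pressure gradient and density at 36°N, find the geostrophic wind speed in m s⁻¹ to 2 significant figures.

36 m s⁻¹

With the same pressure gradient and density, V_g ∝ 1/f ∝ 1/sin φ.
V₂ = V₁ · sin φ₁ / sin φ₂ = 24.0 × sin 63° / sin 36°
V₂ = 24.0 × 0.8910/0.5878 = 36 m s⁻¹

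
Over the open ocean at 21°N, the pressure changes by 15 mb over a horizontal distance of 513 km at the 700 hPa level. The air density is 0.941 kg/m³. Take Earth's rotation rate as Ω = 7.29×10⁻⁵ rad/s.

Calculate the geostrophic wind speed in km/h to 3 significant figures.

214 km/h

Coriolis parameter at 21°N:
f = 2Ω sin φ = 2 × 7.29×10⁻⁵ × sin 21° = 5.23×10⁻⁵ s⁻¹
Pressure gradient: |∂P/∂n| = 1500 Pa / 513000 m = 2.92×10⁻³ Pa/m
Geostrophic balance (pressure-gradient force = Coriolis force):
V_g = (1/(fρ)) |∂P/∂n| = 2.92×10⁻³ / (5.23×10⁻⁵ × 0.941) = 59.5 m/s
Converting: 59.5 m/s × 3.6 = 214 km/h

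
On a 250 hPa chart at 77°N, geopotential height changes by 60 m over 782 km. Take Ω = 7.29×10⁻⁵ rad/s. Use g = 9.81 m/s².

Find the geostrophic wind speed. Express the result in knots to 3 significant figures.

Coriolis parameter at 77°N:
f = 2Ω sin φ = 2 × 7.29×10⁻⁵ × sin 77° = 1.42×10⁻⁴ s⁻¹
Height gradient: |∂Z/∂n| = 60 m / 782000 m = 7.67×10⁻⁵
On a pressure surface, geostrophic balance gives V_g = (g/f)|∂Z/∂n|:
V_g = 9.81 × 7.67×10⁻⁵ / 1.42×10⁻⁴ = 5.30 m/s
Converting: 5.30 m/s × 1.944 = 10.3 knots

10.3 knots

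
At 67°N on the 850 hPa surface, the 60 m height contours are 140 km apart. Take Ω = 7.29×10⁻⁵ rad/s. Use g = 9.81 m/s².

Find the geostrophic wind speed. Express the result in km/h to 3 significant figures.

Coriolis parameter at 67°N:
f = 2Ω sin φ = 2 × 7.29×10⁻⁵ × sin 67° = 1.34×10⁻⁴ s⁻¹
Height gradient: |∂Z/∂n| = 60 m / 140000 m = 4.29×10⁻⁴
On a pressure surface, geostrophic balance gives V_g = (g/f)|∂Z/∂n|:
V_g = 9.81 × 4.29×10⁻⁴ / 1.34×10⁻⁴ = 31.3 m/s
Converting: 31.3 m/s × 3.6 = 113 km/h

113 km/h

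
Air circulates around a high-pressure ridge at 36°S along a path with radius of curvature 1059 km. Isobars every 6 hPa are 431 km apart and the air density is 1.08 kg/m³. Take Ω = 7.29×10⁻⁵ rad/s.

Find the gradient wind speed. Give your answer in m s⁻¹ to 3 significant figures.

Coriolis parameter at 36°S:
f = 2Ω sin φ = 2 × 7.29×10⁻⁵ × sin 36° = 8.57×10⁻⁵ s⁻¹
Pressure gradient: |∂P/∂n| = 600 Pa / 431000 m = 1.39×10⁻³ Pa/m
Geostrophic speed: V_g = |∂P/∂n|/(fρ) = 1.39×10⁻³/(8.57×10⁻⁵ × 1.08) = 15.0 m/s
Around a high, pressure-gradient force acts outward with centrifugal, so Coriolis balances both:
fV = (1/ρ)|∂P/∂n| + V²/R  →  V² − fR·V + fR·V_g = 0
With fR = 8.57×10⁻⁵ × 1059×10³ m = 90.8 m/s:
V = [fR − √((fR)² − 4 fR V_g)]/2 = [90.8 − √(90.8² − 4×90.8×15)]/2 = 19 m/s
Supergeostrophic (V > V_g = 15 m/s), as expected around a high.

19.0 m s⁻¹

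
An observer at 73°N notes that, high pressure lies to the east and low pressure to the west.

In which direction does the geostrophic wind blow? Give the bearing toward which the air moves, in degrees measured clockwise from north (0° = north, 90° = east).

The pressure-gradient force points toward the west (bearing 270°).
Geostrophic balance: in the Northern Hemisphere the Coriolis force deflects motion to the right, so the geostrophic wind blows 90° to the right of the pressure-gradient force (low pressure on the left).
Rotating 270° by 90° clockwise gives 000° — the wind blows toward the north.

000°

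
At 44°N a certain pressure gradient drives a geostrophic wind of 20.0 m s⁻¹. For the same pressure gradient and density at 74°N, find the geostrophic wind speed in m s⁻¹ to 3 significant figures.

14.5 m s⁻¹

With the same pressure gradient and density, V_g ∝ 1/f ∝ 1/sin φ.
V₂ = V₁ · sin φ₁ / sin φ₂ = 20.0 × sin 44° / sin 74°
V₂ = 20.0 × 0.6947/0.9613 = 14.5 m s⁻¹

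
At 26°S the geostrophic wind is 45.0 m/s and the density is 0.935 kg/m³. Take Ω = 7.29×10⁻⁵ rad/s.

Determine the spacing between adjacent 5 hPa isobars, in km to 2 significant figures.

190 km

Coriolis parameter at 26°S:
f = 2Ω sin φ = 2 × 7.29×10⁻⁵ × sin 26° = 6.39×10⁻⁵ s⁻¹
Geostrophic balance rearranged: |∂P/∂n| = f ρ V_g
|∂P/∂n| = 6.39×10⁻⁵ × 0.935 × 45.0 = 2.69×10⁻³ Pa/m
Isobar spacing: Δn = ΔP/|∂P/∂n| = 500 Pa / 2.69×10⁻³ Pa/m = 185929 m ≈ 190 km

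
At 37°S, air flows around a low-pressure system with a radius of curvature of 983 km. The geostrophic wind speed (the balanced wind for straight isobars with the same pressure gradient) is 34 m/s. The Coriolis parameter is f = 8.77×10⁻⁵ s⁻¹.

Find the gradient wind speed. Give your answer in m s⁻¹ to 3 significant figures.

Around a low, centrifugal force acts outward with Coriolis, so pressure-gradient force balances both:
(1/ρ)|∂P/∂n| = fV + V²/R  →  V² + fR·V − fR·V_g = 0
With fR = 8.77×10⁻⁵ × 983×10³ m = 86.2 m/s:
V = [−fR + √((fR)² + 4 fR V_g)]/2 = [−86.2 + √(86.2² + 4×86.2×34)]/2 = 26.1 m/s
Subgeostrophic (V < V_g = 34 m/s), as expected around a low.

26.1 m s⁻¹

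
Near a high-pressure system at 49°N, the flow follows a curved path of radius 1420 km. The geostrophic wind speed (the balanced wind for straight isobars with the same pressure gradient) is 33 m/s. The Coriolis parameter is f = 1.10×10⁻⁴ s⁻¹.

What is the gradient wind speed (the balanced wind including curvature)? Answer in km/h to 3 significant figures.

170 km/h

Around a high, pressure-gradient force acts outward with centrifugal, so Coriolis balances both:
fV = (1/ρ)|∂P/∂n| + V²/R  →  V² − fR·V + fR·V_g = 0
With fR = 1.10×10⁻⁴ × 1420×10³ m = 156 m/s:
V = [fR − √((fR)² − 4 fR V_g)]/2 = [156 − √(156² − 4×156×33)]/2 = 47.4 m/s
Supergeostrophic (V > V_g = 33 m/s), as expected around a high.
Converting: 47.4 m/s × 3.6 = 170 km/h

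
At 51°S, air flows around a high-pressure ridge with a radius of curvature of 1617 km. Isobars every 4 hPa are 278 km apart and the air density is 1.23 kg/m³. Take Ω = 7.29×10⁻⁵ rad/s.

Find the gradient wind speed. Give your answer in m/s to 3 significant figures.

Coriolis parameter at 51°S:
f = 2Ω sin φ = 2 × 7.29×10⁻⁵ × sin 51° = 1.13×10⁻⁴ s⁻¹
Pressure gradient: |∂P/∂n| = 400 Pa / 278000 m = 1.44×10⁻³ Pa/m
Geostrophic speed: V_g = |∂P/∂n|/(fρ) = 1.44×10⁻³/(1.13×10⁻⁴ × 1.23) = 10.3 m/s
Around a high, pressure-gradient force acts outward with centrifugal, so Coriolis balances both:
fV = (1/ρ)|∂P/∂n| + V²/R  →  V² − fR·V + fR·V_g = 0
With fR = 1.13×10⁻⁴ × 1617×10³ m = 183 m/s:
V = [fR − √((fR)² − 4 fR V_g)]/2 = [183 − √(183² − 4×183×10.3)]/2 = 11 m/s
Supergeostrophic (V > V_g = 10.3 m/s), as expected around a high.

11.0 m/s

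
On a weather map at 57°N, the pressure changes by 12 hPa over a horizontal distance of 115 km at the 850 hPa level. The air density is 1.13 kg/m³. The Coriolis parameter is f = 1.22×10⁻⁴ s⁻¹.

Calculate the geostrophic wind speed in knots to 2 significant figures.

Pressure gradient: |∂P/∂n| = 1200 Pa / 115000 m = 1.04×10⁻² Pa/m
Geostrophic balance (pressure-gradient force = Coriolis force):
V_g = (1/(fρ)) |∂P/∂n| = 1.04×10⁻² / (1.22×10⁻⁴ × 1.13) = 75.7 m/s
Converting: 75.7 m/s × 1.944 = 150 knots

150 knots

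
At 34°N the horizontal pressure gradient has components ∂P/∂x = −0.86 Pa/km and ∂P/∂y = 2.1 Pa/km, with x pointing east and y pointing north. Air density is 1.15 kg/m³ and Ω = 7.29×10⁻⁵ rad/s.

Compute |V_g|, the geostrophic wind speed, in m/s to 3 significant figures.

Coriolis parameter at 34°N:
f = 2Ω sin φ = 2 × 7.29×10⁻⁵ × sin 34° = 8.15×10⁻⁵ s⁻¹
Component geostrophic relations (x east, y north):
u_g = −(1/(fρ)) ∂P/∂y,  v_g = (1/(fρ)) ∂P/∂x
u_g = −(2.1×10⁻³)/(8.15×10⁻⁵ × 1.15) = −22.4 m/s;  v_g = (−0.86×10⁻³)/(8.15×10⁻⁵ × 1.15) = −9.17 m/s
|V_g| = √(u_g² + v_g²) = 24.2 m/s

24.2 m/s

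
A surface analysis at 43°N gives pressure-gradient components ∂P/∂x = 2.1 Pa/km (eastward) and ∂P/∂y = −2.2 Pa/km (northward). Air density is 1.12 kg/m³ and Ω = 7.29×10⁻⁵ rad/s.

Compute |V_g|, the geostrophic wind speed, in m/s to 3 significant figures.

27.3 m/s

Coriolis parameter at 43°N:
f = 2Ω sin φ = 2 × 7.29×10⁻⁵ × sin 43° = 9.94×10⁻⁵ s⁻¹
Component geostrophic relations (x east, y north):
u_g = −(1/(fρ)) ∂P/∂y,  v_g = (1/(fρ)) ∂P/∂x
u_g = −(−2.2×10⁻³)/(9.94×10⁻⁵ × 1.12) = 19.8 m/s;  v_g = (2.1×10⁻³)/(9.94×10⁻⁵ × 1.12) = 18.9 m/s
|V_g| = √(u_g² + v_g²) = 27.3 m/s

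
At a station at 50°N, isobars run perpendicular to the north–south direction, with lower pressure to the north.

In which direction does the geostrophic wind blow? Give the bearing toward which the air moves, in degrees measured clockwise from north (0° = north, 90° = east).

090°

The pressure-gradient force points toward the north (bearing 000°).
Geostrophic balance: in the Northern Hemisphere the Coriolis force deflects motion to the right, so the geostrophic wind blows 90° to the right of the pressure-gradient force (low pressure on the left).
Rotating 000° by 90° clockwise gives 090° — the wind blows toward the east.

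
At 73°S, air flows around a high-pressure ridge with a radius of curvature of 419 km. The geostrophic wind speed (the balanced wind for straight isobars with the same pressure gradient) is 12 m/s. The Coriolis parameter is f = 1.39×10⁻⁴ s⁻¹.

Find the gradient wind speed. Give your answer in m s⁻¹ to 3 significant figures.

Around a high, pressure-gradient force acts outward with centrifugal, so Coriolis balances both:
fV = (1/ρ)|∂P/∂n| + V²/R  →  V² − fR·V + fR·V_g = 0
With fR = 1.39×10⁻⁴ × 419×10³ m = 58.2 m/s:
V = [fR − √((fR)² − 4 fR V_g)]/2 = [58.2 − √(58.2² − 4×58.2×12)]/2 = 16.9 m/s
Supergeostrophic (V > V_g = 12 m/s), as expected around a high.

16.9 m s⁻¹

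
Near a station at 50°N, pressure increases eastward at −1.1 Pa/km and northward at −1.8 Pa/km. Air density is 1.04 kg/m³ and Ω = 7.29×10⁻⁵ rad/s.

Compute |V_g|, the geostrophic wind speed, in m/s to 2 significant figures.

18 m/s

Coriolis parameter at 50°N:
f = 2Ω sin φ = 2 × 7.29×10⁻⁵ × sin 50° = 1.12×10⁻⁴ s⁻¹
Component geostrophic relations (x east, y north):
u_g = −(1/(fρ)) ∂P/∂y,  v_g = (1/(fρ)) ∂P/∂x
u_g = −(−1.8×10⁻³)/(1.12×10⁻⁴ × 1.04) = 15.5 m/s;  v_g = (−1.1×10⁻³)/(1.12×10⁻⁴ × 1.04) = −9.47 m/s
|V_g| = √(u_g² + v_g²) = 18.2 m/s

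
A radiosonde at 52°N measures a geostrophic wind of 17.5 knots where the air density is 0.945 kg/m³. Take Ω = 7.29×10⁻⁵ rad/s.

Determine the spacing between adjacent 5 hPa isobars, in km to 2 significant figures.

510 km

Coriolis parameter at 52°N:
f = 2Ω sin φ = 2 × 7.29×10⁻⁵ × sin 52° = 1.15×10⁻⁴ s⁻¹
Wind speed in SI: 17.5 knots = 9.00 m/s
Geostrophic balance rearranged: |∂P/∂n| = f ρ V_g
|∂P/∂n| = 1.15×10⁻⁴ × 0.945 × 9.00 = 9.77×10⁻⁴ Pa/m
Isobar spacing: Δn = ΔP/|∂P/∂n| = 500 Pa / 9.77×10⁻⁴ Pa/m = 511531 m ≈ 510 km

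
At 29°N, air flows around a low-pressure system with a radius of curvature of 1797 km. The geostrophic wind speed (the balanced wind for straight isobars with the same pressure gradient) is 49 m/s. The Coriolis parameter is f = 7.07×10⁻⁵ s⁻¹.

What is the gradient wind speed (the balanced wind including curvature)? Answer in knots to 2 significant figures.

73 knots

Around a low, centrifugal force acts outward with Coriolis, so pressure-gradient force balances both:
(1/ρ)|∂P/∂n| = fV + V²/R  →  V² + fR·V − fR·V_g = 0
With fR = 7.07×10⁻⁵ × 1797×10³ m = 127 m/s:
V = [−fR + √((fR)² + 4 fR V_g)]/2 = [−127 + √(127² + 4×127×49)]/2 = 37.8 m/s
Subgeostrophic (V < V_g = 49 m/s), as expected around a low.
Converting: 37.8 m/s × 1.944 = 73 knots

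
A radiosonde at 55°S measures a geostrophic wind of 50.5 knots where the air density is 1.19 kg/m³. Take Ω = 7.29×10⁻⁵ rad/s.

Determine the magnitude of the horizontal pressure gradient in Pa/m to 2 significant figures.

Coriolis parameter at 55°S:
f = 2Ω sin φ = 2 × 7.29×10⁻⁵ × sin 55° = 1.19×10⁻⁴ s⁻¹
Wind speed in SI: 50.5 knots = 26.0 m/s
Geostrophic balance rearranged: |∂P/∂n| = f ρ V_g
|∂P/∂n| = 1.19×10⁻⁴ × 1.19 × 26.0 = 3.69×10⁻³ Pa/m

3.7×10⁻³ Pa/m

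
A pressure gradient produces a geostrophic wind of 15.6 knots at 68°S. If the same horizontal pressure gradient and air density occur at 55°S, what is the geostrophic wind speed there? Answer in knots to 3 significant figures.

17.7 knots

With the same pressure gradient and density, V_g ∝ 1/f ∝ 1/sin φ.
V₂ = V₁ · sin φ₁ / sin φ₂ = 15.6 × sin 68° / sin 55°
V₂ = 15.6 × 0.9272/0.8192 = 17.7 knots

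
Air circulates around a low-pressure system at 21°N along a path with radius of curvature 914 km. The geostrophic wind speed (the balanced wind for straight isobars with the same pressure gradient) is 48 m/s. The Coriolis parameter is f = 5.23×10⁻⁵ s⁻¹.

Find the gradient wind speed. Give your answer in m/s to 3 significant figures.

29.6 m/s

Around a low, centrifugal force acts outward with Coriolis, so pressure-gradient force balances both:
(1/ρ)|∂P/∂n| = fV + V²/R  →  V² + fR·V − fR·V_g = 0
With fR = 5.23×10⁻⁵ × 914×10³ m = 47.8 m/s:
V = [−fR + √((fR)² + 4 fR V_g)]/2 = [−47.8 + √(47.8² + 4×47.8×48)]/2 = 29.6 m/s
Subgeostrophic (V < V_g = 48 m/s), as expected around a low.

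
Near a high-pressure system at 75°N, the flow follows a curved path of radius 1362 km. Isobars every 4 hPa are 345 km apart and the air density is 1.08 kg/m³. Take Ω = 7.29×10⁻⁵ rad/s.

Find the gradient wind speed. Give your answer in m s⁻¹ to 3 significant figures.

7.95 m s⁻¹

Coriolis parameter at 75°N:
f = 2Ω sin φ = 2 × 7.29×10⁻⁵ × sin 75° = 1.41×10⁻⁴ s⁻¹
Pressure gradient: |∂P/∂n| = 400 Pa / 345000 m = 1.16×10⁻³ Pa/m
Geostrophic speed: V_g = |∂P/∂n|/(fρ) = 1.16×10⁻³/(1.41×10⁻⁴ × 1.08) = 7.62 m/s
Around a high, pressure-gradient force acts outward with centrifugal, so Coriolis balances both:
fV = (1/ρ)|∂P/∂n| + V²/R  →  V² − fR·V + fR·V_g = 0
With fR = 1.41×10⁻⁴ × 1362×10³ m = 192 m/s:
V = [fR − √((fR)² − 4 fR V_g)]/2 = [192 − √(192² − 4×192×7.62)]/2 = 7.95 m/s
Supergeostrophic (V > V_g = 7.62 m/s), as expected around a high.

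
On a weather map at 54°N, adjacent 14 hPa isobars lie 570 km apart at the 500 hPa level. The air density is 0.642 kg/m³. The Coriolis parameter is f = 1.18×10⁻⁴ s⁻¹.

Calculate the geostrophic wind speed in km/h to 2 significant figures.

Pressure gradient: |∂P/∂n| = 1400 Pa / 570000 m = 2.46×10⁻³ Pa/m
Geostrophic balance (pressure-gradient force = Coriolis force):
V_g = (1/(fρ)) |∂P/∂n| = 2.46×10⁻³ / (1.18×10⁻⁴ × 0.642) = 32.4 m/s
Converting: 32.4 m/s × 3.6 = 120 km/h

120 km/h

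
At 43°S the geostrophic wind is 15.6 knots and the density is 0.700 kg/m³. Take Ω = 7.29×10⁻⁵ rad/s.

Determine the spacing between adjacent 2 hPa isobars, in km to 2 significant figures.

Coriolis parameter at 43°S:
f = 2Ω sin φ = 2 × 7.29×10⁻⁵ × sin 43° = 9.94×10⁻⁵ s⁻¹
Wind speed in SI: 15.6 knots = 8.03 m/s
Geostrophic balance rearranged: |∂P/∂n| = f ρ V_g
|∂P/∂n| = 9.94×10⁻⁵ × 0.700 × 8.03 = 5.59×10⁻⁴ Pa/m
Isobar spacing: Δn = ΔP/|∂P/∂n| = 200 Pa / 5.59×10⁻⁴ Pa/m = 358037 m ≈ 360 km

360 km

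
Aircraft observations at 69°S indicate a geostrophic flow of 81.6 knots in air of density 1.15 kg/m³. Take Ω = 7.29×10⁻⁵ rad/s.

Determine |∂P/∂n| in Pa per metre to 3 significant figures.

6.57×10⁻³ Pa/m

Coriolis parameter at 69°S:
f = 2Ω sin φ = 2 × 7.29×10⁻⁵ × sin 69° = 1.36×10⁻⁴ s⁻¹
Wind speed in SI: 81.6 knots = 42.0 m/s
Geostrophic balance rearranged: |∂P/∂n| = f ρ V_g
|∂P/∂n| = 1.36×10⁻⁴ × 1.15 × 42.0 = 6.57×10⁻³ Pa/m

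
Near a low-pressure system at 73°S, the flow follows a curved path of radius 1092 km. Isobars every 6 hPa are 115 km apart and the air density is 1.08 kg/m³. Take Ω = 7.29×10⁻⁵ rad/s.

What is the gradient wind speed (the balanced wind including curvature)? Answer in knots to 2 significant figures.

57 knots

Coriolis parameter at 73°S:
f = 2Ω sin φ = 2 × 7.29×10⁻⁵ × sin 73° = 1.39×10⁻⁴ s⁻¹
Pressure gradient: |∂P/∂n| = 600 Pa / 115000 m = 5.22×10⁻³ Pa/m
Geostrophic speed: V_g = |∂P/∂n|/(fρ) = 5.22×10⁻³/(1.39×10⁻⁴ × 1.08) = 34.6 m/s
Around a low, centrifugal force acts outward with Coriolis, so pressure-gradient force balances both:
(1/ρ)|∂P/∂n| = fV + V²/R  →  V² + fR·V − fR·V_g = 0
With fR = 1.39×10⁻⁴ × 1092×10³ m = 152 m/s:
V = [−fR + √((fR)² + 4 fR V_g)]/2 = [−152 + √(152² + 4×152×34.6)]/2 = 29.1 m/s
Subgeostrophic (V < V_g = 34.6 m/s), as expected around a low.
Converting: 29.1 m/s × 1.944 = 57 knots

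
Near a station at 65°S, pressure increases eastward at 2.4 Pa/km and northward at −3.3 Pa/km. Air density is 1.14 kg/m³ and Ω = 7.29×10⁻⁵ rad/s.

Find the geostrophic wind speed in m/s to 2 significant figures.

Coriolis parameter at 65°S:
f = 2Ω sin φ = 2 × 7.29×10⁻⁵ × sin 65° = 1.32×10⁻⁴ s⁻¹
In the Southern Hemisphere f is negative: f = −1.32×10⁻⁴ s⁻¹.
Component geostrophic relations (x east, y north):
u_g = −(1/(fρ)) ∂P/∂y,  v_g = (1/(fρ)) ∂P/∂x
u_g = −(−3.3×10⁻³)/(−1.32×10⁻⁴ × 1.14) = −21.9 m/s;  v_g = (2.4×10⁻³)/(−1.32×10⁻⁴ × 1.14) = −15.9 m/s
|V_g| = √(u_g² + v_g²) = 27.1 m/s

27 m/s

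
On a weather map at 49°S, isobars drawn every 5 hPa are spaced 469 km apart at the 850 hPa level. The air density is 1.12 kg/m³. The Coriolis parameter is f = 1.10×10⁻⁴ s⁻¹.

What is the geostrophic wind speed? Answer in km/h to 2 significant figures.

31 km/h

Pressure gradient: |∂P/∂n| = 500 Pa / 469000 m = 1.07×10⁻³ Pa/m
Geostrophic balance (pressure-gradient force = Coriolis force):
V_g = (1/(fρ)) |∂P/∂n| = 1.07×10⁻³ / (1.10×10⁻⁴ × 1.12) = 8.65 m/s
Converting: 8.65 m/s × 3.6 = 31 km/h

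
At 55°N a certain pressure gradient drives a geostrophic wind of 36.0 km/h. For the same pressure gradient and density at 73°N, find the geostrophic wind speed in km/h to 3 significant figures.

With the same pressure gradient and density, V_g ∝ 1/f ∝ 1/sin φ.
V₂ = V₁ · sin φ₁ / sin φ₂ = 36.0 × sin 55° / sin 73°
V₂ = 36.0 × 0.8192/0.9563 = 30.8 km/h

30.8 km/h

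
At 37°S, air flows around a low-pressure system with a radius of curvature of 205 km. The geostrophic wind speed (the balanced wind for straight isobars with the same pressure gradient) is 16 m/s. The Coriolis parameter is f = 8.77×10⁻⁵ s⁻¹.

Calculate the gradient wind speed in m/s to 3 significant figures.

10.2 m/s

Around a low, centrifugal force acts outward with Coriolis, so pressure-gradient force balances both:
(1/ρ)|∂P/∂n| = fV + V²/R  →  V² + fR·V − fR·V_g = 0
With fR = 8.77×10⁻⁵ × 205×10³ m = 18.0 m/s:
V = [−fR + √((fR)² + 4 fR V_g)]/2 = [−18.0 + √(18.0² + 4×18.0×16)]/2 = 10.2 m/s
Subgeostrophic (V < V_g = 16 m/s), as expected around a low.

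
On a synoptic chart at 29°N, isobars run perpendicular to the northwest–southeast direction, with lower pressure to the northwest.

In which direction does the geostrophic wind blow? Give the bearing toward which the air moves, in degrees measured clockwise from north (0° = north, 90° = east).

The pressure-gradient force points toward the northwest (bearing 315°).
Geostrophic balance: in the Northern Hemisphere the Coriolis force deflects motion to the right, so the geostrophic wind blows 90° to the right of the pressure-gradient force (low pressure on the left).
Rotating 315° by 90° clockwise gives 045° — the wind blows toward the northeast.

045°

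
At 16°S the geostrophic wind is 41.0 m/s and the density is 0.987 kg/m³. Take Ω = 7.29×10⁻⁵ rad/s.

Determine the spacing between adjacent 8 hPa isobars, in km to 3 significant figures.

Coriolis parameter at 16°S:
f = 2Ω sin φ = 2 × 7.29×10⁻⁵ × sin 16° = 4.02×10⁻⁵ s⁻¹
Geostrophic balance rearranged: |∂P/∂n| = f ρ V_g
|∂P/∂n| = 4.02×10⁻⁵ × 0.987 × 41.0 = 1.63×10⁻³ Pa/m
Isobar spacing: Δn = ΔP/|∂P/∂n| = 800 Pa / 1.63×10⁻³ Pa/m = 491919 m ≈ 492 km

492 km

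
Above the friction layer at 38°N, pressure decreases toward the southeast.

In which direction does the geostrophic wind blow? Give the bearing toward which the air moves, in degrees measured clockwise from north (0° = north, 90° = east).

225°

The pressure-gradient force points toward the southeast (bearing 135°).
Geostrophic balance: in the Northern Hemisphere the Coriolis force deflects motion to the right, so the geostrophic wind blows 90° to the right of the pressure-gradient force (low pressure on the left).
Rotating 135° by 90° clockwise gives 225° — the wind blows toward the southwest.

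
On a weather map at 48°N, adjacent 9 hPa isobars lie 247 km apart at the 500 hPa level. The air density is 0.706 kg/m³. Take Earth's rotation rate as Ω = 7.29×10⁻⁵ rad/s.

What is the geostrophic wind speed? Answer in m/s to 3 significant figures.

Coriolis parameter at 48°N:
f = 2Ω sin φ = 2 × 7.29×10⁻⁵ × sin 48° = 1.08×10⁻⁴ s⁻¹
Pressure gradient: |∂P/∂n| = 900 Pa / 247000 m = 3.64×10⁻³ Pa/m
Geostrophic balance (pressure-gradient force = Coriolis force):
V_g = (1/(fρ)) |∂P/∂n| = 3.64×10⁻³ / (1.08×10⁻⁴ × 0.706) = 47.6 m/s

47.6 m/s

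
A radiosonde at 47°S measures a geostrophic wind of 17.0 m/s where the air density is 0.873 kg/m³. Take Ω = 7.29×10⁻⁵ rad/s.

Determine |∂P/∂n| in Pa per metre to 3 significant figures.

1.58×10⁻³ Pa/m

Coriolis parameter at 47°S:
f = 2Ω sin φ = 2 × 7.29×10⁻⁵ × sin 47° = 1.07×10⁻⁴ s⁻¹
Geostrophic balance rearranged: |∂P/∂n| = f ρ V_g
|∂P/∂n| = 1.07×10⁻⁴ × 0.873 × 17.0 = 1.58×10⁻³ Pa/m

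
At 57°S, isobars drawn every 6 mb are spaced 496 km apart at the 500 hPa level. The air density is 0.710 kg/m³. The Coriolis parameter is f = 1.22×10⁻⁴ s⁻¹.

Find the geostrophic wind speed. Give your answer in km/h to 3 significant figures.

50.3 km/h

Pressure gradient: |∂P/∂n| = 600 Pa / 496000 m = 1.21×10⁻³ Pa/m
Geostrophic balance (pressure-gradient force = Coriolis force):
V_g = (1/(fρ)) |∂P/∂n| = 1.21×10⁻³ / (1.22×10⁻⁴ × 0.710) = 14.0 m/s
Converting: 14.0 m/s × 3.6 = 50.3 km/h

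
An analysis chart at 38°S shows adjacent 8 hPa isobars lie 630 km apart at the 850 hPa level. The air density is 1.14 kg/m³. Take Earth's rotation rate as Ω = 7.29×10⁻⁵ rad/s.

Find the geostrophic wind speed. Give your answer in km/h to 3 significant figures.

Coriolis parameter at 38°S:
f = 2Ω sin φ = 2 × 7.29×10⁻⁵ × sin 38° = 8.98×10⁻⁵ s⁻¹
Pressure gradient: |∂P/∂n| = 800 Pa / 630000 m = 1.27×10⁻³ Pa/m
Geostrophic balance (pressure-gradient force = Coriolis force):
V_g = (1/(fρ)) |∂P/∂n| = 1.27×10⁻³ / (8.98×10⁻⁵ × 1.14) = 12.4 m/s
Converting: 12.4 m/s × 3.6 = 44.7 km/h

44.7 km/h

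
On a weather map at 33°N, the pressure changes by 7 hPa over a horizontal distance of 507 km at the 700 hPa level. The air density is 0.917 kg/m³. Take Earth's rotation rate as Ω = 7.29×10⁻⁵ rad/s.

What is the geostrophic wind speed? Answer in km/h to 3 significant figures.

Coriolis parameter at 33°N:
f = 2Ω sin φ = 2 × 7.29×10⁻⁵ × sin 33° = 7.94×10⁻⁵ s⁻¹
Pressure gradient: |∂P/∂n| = 700 Pa / 507000 m = 1.38×10⁻³ Pa/m
Geostrophic balance (pressure-gradient force = Coriolis force):
V_g = (1/(fρ)) |∂P/∂n| = 1.38×10⁻³ / (7.94×10⁻⁵ × 0.917) = 19.0 m/s
Converting: 19.0 m/s × 3.6 = 68.3 km/h

68.3 km/h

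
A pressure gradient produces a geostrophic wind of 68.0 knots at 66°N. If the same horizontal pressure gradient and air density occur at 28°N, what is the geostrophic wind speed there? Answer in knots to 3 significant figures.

With the same pressure gradient and density, V_g ∝ 1/f ∝ 1/sin φ.
V₂ = V₁ · sin φ₁ / sin φ₂ = 68.0 × sin 66° / sin 28°
V₂ = 68.0 × 0.9135/0.4695 = 132 knots

132 knots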